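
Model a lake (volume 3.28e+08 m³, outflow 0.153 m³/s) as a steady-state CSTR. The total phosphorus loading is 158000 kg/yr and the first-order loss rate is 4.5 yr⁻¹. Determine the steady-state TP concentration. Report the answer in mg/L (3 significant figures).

Outflow Q = 0.153 m³/s × 3.156e+07 s/yr = 4.828e+06 m³/yr.
Steady-state CSTR mass balance: W = Q·C + k·V·C, so C = W/(Q + kV).
Q + kV = 4.828e+06 + 4.5·3.28e+08 = 1.481e+09 m³/yr.
C = 158000/1.481e+09 = 0.0001067 kg/m³ = 0.1067 mg/L.

0.107 mg/L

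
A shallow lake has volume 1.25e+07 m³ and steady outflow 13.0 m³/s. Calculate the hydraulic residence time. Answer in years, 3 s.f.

0.0305 yr

Q = 13.0 m³/s × 3.156e+07 s/yr = 4.102e+08 m³/yr.
Hydraulic residence time τ = V/Q = 1.25e+07/4.102e+08 = 0.03047 yr.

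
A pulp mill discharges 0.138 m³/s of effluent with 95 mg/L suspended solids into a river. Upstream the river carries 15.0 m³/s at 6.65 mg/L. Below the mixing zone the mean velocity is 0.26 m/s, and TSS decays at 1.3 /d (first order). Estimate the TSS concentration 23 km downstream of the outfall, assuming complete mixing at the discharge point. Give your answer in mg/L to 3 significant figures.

After complete mixing, C₀ = (0.138·95 + 15·6.65) / 15.14 = 7.455 mg/L.
Travel time t = 2.3e+04 m / 0.26 m/s = 8.846e+04 s = 1.024 d.
C = 7.455·exp(−1.3·1.024) = 7.455·0.2642 = 1.97 mg/L.

1.97 mg/L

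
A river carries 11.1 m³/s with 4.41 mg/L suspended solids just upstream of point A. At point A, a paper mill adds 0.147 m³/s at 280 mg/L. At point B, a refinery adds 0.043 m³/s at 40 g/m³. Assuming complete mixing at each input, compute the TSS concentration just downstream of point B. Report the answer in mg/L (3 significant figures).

After input A: C = (11.1·4.41 + 0.147·280) / 11.25 = 8.012 mg/L.
After input B: C = (11.25·8.012 + 0.043·40) / 11.29 = 8.134 mg/L.

8.13 mg/L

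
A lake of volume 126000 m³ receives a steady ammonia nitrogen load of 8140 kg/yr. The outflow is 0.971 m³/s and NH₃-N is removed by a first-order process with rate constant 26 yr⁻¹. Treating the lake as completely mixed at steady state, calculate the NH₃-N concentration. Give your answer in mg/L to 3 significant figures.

Outflow Q = 0.971 m³/s × 3.156e+07 s/yr = 3.064e+07 m³/yr.
Steady-state CSTR mass balance: W = Q·C + k·V·C, so C = W/(Q + kV).
Q + kV = 3.064e+07 + 26·126000 = 3.392e+07 m³/yr.
C = 8140/3.392e+07 = 0.00024 kg/m³ = 0.24 mg/L.

0.240 mg/L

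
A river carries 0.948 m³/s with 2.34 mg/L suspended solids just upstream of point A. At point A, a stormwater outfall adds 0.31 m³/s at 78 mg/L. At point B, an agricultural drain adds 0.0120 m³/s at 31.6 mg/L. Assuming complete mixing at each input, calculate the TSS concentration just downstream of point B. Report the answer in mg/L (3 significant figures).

After input A: C = (0.948·2.34 + 0.31·78) / 1.258 = 20.98 mg/L.
After input B: C = (1.258·20.98 + 0.012·31.6) / 1.27 = 21.08 mg/L.

21.1 mg/L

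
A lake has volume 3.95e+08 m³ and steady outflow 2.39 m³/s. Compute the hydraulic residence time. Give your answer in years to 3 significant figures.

5.24 yr

Q = 2.39 m³/s × 3.156e+07 s/yr = 7.542e+07 m³/yr.
Hydraulic residence time τ = V/Q = 3.95e+08/7.542e+07 = 5.237 yr.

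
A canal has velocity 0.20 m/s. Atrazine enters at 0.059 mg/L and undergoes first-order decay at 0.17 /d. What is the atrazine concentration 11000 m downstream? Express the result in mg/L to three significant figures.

0.0529 mg/L

Travel time t = 11000 m / 0.20 m/s = 1.1e+04/0.20 = 5.5e+04 s = 0.6366 d.
First-order decay: C = 0.059·exp(−0.17·0.6366) = 0.059·0.8974 = 0.05295 mg/L.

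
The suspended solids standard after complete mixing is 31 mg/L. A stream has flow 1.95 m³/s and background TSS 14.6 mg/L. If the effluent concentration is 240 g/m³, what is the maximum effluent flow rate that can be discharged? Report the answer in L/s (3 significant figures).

153 L/s

Mass balance at complete mixing: C_std·(Q_w + Q_r) = Q_w·C_e + Q_r·C_b.
Rearranging, Q_w = Q_r·(C_std − C_b)/(C_e − C_std) = 1.95·(31 − 14.6) / (240 − 31) = 0.153 m³/s.
= 153 L/s.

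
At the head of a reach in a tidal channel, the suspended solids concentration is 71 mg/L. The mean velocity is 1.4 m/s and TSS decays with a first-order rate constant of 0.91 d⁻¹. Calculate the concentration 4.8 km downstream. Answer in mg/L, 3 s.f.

68.5 mg/L

Travel time t = 4.8 km / 1.4 m/s = 4800/1.4 = 3429 s = 0.03968 d.
First-order decay: C = 71·exp(−0.91·0.03968) = 71·0.9645 = 68.48 mg/L.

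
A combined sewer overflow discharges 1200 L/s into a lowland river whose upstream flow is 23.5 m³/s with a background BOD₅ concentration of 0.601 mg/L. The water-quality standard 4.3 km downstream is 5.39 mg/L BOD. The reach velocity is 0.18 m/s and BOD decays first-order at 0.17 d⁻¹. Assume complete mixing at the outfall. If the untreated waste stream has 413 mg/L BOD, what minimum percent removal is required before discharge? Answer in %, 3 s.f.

1200 L/s = 1.2 m³/s.
Travel time to the compliance point: t = 4300/0.18 = 2.389e+04 s = 0.2765 d; decay factor exp(−0.17·0.2765) = 0.9541.
So the concentration just after mixing may be at most 5.39/0.9541 = 5.649 mg/L.
Mass balance: 5.649·24.7 = 1.2·Cₑ + 23.5·0.601.
Cₑ = (139.5 − 14.12) / 1.2 = 104.5 mg/L.
Required removal = 1 − 104.5/413 = 74.69 %.

74.7 %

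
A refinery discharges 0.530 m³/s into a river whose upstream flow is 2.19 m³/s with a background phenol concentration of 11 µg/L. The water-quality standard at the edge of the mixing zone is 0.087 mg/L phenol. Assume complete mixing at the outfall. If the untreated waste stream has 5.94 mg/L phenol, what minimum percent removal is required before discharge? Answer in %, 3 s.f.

11 µg/L = 0.011 mg/L.
Mass balance: 0.087·2.72 = 0.53·Cₑ + 2.19·0.011.
Cₑ = (0.2366 − 0.02409) / 0.53 = 0.401 mg/L.
Required removal = 1 − 0.401/5.94 = 93.25 %.

93.2 %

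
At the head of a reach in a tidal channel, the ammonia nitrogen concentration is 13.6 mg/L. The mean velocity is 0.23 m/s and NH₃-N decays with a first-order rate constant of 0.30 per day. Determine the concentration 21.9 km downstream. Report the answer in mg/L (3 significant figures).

9.77 mg/L

Travel time t = 21.9 km / 0.23 m/s = 2.19e+04/0.23 = 9.522e+04 s = 1.102 d.
First-order decay: C = 13.6·exp(−0.30·1.102) = 13.6·0.7185 = 9.771 mg/L.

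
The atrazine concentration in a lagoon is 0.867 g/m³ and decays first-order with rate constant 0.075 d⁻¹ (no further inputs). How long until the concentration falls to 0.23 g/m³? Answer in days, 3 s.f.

t = ln(C₀/C)/k = ln(0.867/0.23)/0.075 = 1.327/0.075 = 17.69 d.

17.7 d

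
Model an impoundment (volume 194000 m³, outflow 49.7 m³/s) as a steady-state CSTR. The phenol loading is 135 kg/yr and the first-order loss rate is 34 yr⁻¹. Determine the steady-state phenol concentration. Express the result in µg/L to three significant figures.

Outflow Q = 49.7 m³/s × 3.156e+07 s/yr = 1.568e+09 m³/yr.
Steady-state CSTR mass balance: W = Q·C + k·V·C, so C = W/(Q + kV).
Q + kV = 1.568e+09 + 34·194000 = 1.575e+09 m³/yr.
C = 135/1.575e+09 = 8.571e-08 kg/m³ = 8.571e-05 mg/L = 0.08571 µg/L.

0.0857 µg/L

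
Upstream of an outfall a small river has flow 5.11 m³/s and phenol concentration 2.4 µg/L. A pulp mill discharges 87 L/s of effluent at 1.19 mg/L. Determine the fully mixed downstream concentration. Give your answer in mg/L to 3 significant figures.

87 L/s = 0.087 m³/s.
2.4 µg/L = 0.0024 mg/L.
Flow-weighted mixing gives C = (0.087·1.19 + 5.11·0.0024) / (0.087 + 5.11) = 0.1158/5.197 = 0.02228 mg/L.

0.0223 mg/L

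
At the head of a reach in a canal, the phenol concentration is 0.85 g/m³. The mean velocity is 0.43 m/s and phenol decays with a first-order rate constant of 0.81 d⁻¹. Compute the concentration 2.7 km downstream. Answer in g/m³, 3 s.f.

Travel time t = 2.7 km / 0.43 m/s = 2700/0.43 = 6279 s = 0.07267 d.
First-order decay: C = 0.85·exp(−0.81·0.07267) = 0.85·0.9428 = 0.8014 g/m³.

0.801 g/m³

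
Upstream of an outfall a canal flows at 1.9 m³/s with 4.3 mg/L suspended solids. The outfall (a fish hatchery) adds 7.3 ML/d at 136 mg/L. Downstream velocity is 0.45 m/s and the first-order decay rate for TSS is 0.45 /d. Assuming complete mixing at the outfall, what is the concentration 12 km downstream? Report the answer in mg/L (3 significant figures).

7.3 ML/d = 0.08449 m³/s.
After complete mixing, C₀ = (0.08449·136 + 1.9·4.3) / 1.984 = 9.907 mg/L.
Travel time t = 1.2e+04 m / 0.45 m/s = 2.667e+04 s = 0.3086 d.
C = 9.907·exp(−0.45·0.3086) = 9.907·0.8703 = 8.622 mg/L.

8.62 mg/L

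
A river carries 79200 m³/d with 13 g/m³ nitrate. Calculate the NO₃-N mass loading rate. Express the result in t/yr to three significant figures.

376 t/yr

79200 m³/d = 0.9167 m³/s.
Mass flux = Q·C = 0.9167 m³/s × 13 g/m³ = 11.92 g/s.
= 11.92 g/s × 31.56 = 376.1 t/yr.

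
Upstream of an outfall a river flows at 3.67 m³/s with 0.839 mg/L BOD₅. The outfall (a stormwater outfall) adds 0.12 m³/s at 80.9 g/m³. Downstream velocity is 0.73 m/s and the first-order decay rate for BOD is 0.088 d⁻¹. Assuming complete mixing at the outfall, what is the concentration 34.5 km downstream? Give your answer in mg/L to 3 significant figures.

After complete mixing, C₀ = (0.12·80.9 + 3.67·0.839) / 3.79 = 3.374 mg/L.
Travel time t = 3.45e+04 m / 0.73 m/s = 4.726e+04 s = 0.547 d.
C = 3.374·exp(−0.088·0.547) = 3.374·0.953 = 3.215 mg/L.

3.22 mg/L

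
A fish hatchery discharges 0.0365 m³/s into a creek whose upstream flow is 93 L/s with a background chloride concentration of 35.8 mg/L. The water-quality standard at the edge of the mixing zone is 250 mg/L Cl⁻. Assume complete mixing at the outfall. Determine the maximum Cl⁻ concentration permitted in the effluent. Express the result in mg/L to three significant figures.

796 mg/L

93 L/s = 0.093 m³/s.
Mass balance: 250·0.1295 = 0.0365·Cₑ + 0.093·35.8.
Cₑ = (32.38 − 3.329) / 0.0365 = 795.8 mg/L.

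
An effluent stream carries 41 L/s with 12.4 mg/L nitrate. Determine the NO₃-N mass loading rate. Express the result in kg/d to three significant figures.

43.9 kg/d

41 L/s = 0.041 m³/s.
Mass flux = Q·C = 0.041 m³/s × 12.4 g/m³ = 0.5084 g/s.
= 0.5084 g/s × 86.4 = 43.93 kg/d.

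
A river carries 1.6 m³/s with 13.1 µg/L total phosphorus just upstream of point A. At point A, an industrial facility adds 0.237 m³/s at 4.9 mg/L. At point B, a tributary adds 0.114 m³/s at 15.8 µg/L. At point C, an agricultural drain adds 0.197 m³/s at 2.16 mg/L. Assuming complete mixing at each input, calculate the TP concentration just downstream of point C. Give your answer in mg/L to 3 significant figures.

0.749 mg/L

13.1 µg/L = 0.0131 mg/L.
After input A: C = (1.6·0.0131 + 0.237·4.9) / 1.837 = 0.6436 mg/L.
15.8 µg/L = 0.0158 mg/L.
After input B: C = (1.837·0.6436 + 0.114·0.0158) / 1.951 = 0.6069 mg/L.
After input C: C = (1.951·0.6069 + 0.197·2.16) / 2.148 = 0.7493 mg/L.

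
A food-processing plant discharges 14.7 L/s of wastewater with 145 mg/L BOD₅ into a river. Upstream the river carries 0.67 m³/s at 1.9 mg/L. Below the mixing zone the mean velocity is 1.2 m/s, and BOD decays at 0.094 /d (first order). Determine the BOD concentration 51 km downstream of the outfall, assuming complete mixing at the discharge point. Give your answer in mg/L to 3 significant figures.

4.75 mg/L

14.7 L/s = 0.0147 m³/s.
After complete mixing, C₀ = (0.0147·145 + 0.67·1.9) / 0.6847 = 4.972 mg/L.
Travel time t = 5.1e+04 m / 1.2 m/s = 4.25e+04 s = 0.4919 d.
C = 4.972·exp(−0.094·0.4919) = 4.972·0.9548 = 4.748 mg/L.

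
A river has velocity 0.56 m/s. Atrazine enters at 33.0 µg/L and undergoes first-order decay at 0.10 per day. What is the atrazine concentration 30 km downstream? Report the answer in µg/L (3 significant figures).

31.0 µg/L

Travel time t = 30 km / 0.56 m/s = 3e+04/0.56 = 5.357e+04 s = 0.62 d.
First-order decay: C = 33.0·exp(−0.10·0.62) = 33.0·0.9399 = 31.02 µg/L.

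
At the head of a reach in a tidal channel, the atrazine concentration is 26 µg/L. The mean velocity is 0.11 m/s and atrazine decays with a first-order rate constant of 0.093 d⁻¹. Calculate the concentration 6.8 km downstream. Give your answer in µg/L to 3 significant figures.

Travel time t = 6.8 km / 0.11 m/s = 6800/0.11 = 6.182e+04 s = 0.7155 d.
First-order decay: C = 26·exp(−0.093·0.7155) = 26·0.9356 = 24.33 µg/L.

24.3 µg/L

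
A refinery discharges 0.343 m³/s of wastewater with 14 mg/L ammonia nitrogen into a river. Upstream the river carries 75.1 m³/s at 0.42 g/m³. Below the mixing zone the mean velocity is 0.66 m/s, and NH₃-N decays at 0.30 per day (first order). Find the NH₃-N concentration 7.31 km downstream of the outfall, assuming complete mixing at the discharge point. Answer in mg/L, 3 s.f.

After complete mixing, C₀ = (0.343·14 + 75.1·0.42) / 75.44 = 0.4817 mg/L.
Travel time t = 7310 m / 0.66 m/s = 1.108e+04 s = 0.1282 d.
C = 0.4817·exp(−0.30·0.1282) = 0.4817·0.9623 = 0.4636 mg/L.

0.464 mg/L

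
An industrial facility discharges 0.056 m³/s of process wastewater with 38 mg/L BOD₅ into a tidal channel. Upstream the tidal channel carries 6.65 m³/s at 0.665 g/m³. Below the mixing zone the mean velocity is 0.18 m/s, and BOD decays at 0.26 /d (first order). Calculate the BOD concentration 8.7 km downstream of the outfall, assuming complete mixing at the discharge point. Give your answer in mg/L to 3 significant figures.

After complete mixing, C₀ = (0.056·38 + 6.65·0.665) / 6.706 = 0.9768 mg/L.
Travel time t = 8700 m / 0.18 m/s = 4.833e+04 s = 0.5594 d.
C = 0.9768·exp(−0.26·0.5594) = 0.9768·0.8646 = 0.8446 mg/L.

0.845 mg/L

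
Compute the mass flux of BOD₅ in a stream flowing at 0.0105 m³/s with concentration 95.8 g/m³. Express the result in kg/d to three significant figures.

Mass flux = Q·C = 0.0105 m³/s × 95.8 g/m³ = 1.006 g/s.
= 1.006 g/s × 86.4 = 86.91 kg/d.

86.9 kg/d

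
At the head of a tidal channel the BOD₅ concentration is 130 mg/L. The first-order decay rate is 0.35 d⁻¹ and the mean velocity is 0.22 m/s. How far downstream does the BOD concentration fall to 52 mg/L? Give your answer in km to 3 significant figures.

49.8 km

From C = C₀·e^(−kt), t = ln(C₀/C)/k = ln(130/52)/0.35 = 0.9163/0.35 = 2.618 d.
Distance = v·t = 0.22 m/s × 2.262e+05 s = 4.976e+04 m = 49.76 km.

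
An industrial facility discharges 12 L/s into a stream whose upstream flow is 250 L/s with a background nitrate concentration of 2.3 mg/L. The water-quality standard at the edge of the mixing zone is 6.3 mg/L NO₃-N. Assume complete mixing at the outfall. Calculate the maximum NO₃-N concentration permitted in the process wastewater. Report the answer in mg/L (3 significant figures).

89.6 mg/L

12 L/s = 0.012 m³/s.
250 L/s = 0.25 m³/s.
Mass balance: 6.3·0.262 = 0.012·Cₑ + 0.25·2.3.
Cₑ = (1.651 − 0.575) / 0.012 = 89.63 mg/L.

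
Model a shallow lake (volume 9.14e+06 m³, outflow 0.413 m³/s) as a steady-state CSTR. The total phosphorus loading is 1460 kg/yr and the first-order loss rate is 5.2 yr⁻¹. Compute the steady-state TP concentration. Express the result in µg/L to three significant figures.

Outflow Q = 0.413 m³/s × 3.156e+07 s/yr = 1.303e+07 m³/yr.
Steady-state CSTR mass balance: W = Q·C + k·V·C, so C = W/(Q + kV).
Q + kV = 1.303e+07 + 5.2·9.14e+06 = 6.056e+07 m³/yr.
C = 1460/6.056e+07 = 2.411e-05 kg/m³ = 0.02411 mg/L = 24.11 µg/L.

24.1 µg/L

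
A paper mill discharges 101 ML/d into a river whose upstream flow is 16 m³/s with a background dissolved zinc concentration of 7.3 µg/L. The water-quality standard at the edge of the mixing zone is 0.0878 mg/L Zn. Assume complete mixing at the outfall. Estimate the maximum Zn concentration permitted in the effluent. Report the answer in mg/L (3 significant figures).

101 ML/d = 1.169 m³/s.
7.3 µg/L = 0.0073 mg/L.
Mass balance: 0.0878·17.17 = 1.169·Cₑ + 16·0.0073.
Cₑ = (1.507 − 0.1168) / 1.169 = 1.19 mg/L.

1.19 mg/L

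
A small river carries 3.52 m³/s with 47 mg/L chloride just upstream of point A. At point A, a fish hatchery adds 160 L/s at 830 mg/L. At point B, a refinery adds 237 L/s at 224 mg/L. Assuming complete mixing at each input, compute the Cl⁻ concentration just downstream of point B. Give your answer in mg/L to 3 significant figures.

89.7 mg/L

160 L/s = 0.16 m³/s.
After input A: C = (3.52·47 + 0.16·830) / 3.68 = 81.04 mg/L.
237 L/s = 0.237 m³/s.
After input B: C = (3.68·81.04 + 0.237·224) / 3.917 = 89.69 mg/L.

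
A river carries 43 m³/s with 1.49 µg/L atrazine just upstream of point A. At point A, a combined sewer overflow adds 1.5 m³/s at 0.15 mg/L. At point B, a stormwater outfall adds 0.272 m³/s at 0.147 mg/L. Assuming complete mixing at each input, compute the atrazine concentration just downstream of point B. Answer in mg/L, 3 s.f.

1.49 µg/L = 0.00149 mg/L.
After input A: C = (43·0.00149 + 1.5·0.15) / 44.5 = 0.006496 mg/L.
After input B: C = (44.5·0.006496 + 0.272·0.147) / 44.77 = 0.00735 mg/L.

0.00735 mg/L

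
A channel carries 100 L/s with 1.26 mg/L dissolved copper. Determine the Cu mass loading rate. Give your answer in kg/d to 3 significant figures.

100 L/s = 0.1 m³/s.
Mass flux = Q·C = 0.1 m³/s × 1.26 g/m³ = 0.126 g/s.
= 0.126 g/s × 86.4 = 10.89 kg/d.

10.9 kg/d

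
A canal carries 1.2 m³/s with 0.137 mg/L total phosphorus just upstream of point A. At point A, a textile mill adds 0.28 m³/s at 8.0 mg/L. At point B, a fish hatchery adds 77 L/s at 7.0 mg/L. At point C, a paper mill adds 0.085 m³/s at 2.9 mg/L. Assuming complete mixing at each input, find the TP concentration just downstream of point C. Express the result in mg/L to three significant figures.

1.94 mg/L

After input A: C = (1.2·0.137 + 0.28·8) / 1.48 = 1.625 mg/L.
77 L/s = 0.077 m³/s.
After input B: C = (1.48·1.625 + 0.077·7) / 1.557 = 1.89 mg/L.
After input C: C = (1.557·1.89 + 0.085·2.9) / 1.642 = 1.943 mg/L.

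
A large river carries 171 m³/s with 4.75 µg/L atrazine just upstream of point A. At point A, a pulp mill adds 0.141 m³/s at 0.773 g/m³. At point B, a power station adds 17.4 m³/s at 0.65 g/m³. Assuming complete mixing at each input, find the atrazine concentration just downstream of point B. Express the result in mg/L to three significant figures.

0.0649 mg/L

4.75 µg/L = 0.00475 mg/L.
After input A: C = (171·0.00475 + 0.141·0.773) / 171.1 = 0.005383 mg/L.
After input B: C = (171.1·0.005383 + 17.4·0.65) / 188.5 = 0.06487 mg/L.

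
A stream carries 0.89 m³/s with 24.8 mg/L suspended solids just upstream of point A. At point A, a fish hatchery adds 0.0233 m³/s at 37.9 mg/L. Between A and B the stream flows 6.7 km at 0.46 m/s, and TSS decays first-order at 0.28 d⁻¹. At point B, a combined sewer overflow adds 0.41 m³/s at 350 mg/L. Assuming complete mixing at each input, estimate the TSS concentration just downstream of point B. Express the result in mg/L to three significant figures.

After input A: C = (0.89·24.8 + 0.0233·37.9) / 0.9133 = 25.13 mg/L.
Over the 6.7 km reach to input B (t = 1.457e+04 s = 0.1686 d), decay gives C = 25.13·exp(−0.28·0.1686) = 23.98 mg/L.
After input B: C = (0.9133·23.98 + 0.41·350) / 1.323 = 125 mg/L.

125 mg/L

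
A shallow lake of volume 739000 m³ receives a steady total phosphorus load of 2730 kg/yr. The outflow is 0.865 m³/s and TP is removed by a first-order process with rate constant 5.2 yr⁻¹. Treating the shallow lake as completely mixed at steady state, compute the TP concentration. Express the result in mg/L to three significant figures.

Outflow Q = 0.865 m³/s × 3.156e+07 s/yr = 2.73e+07 m³/yr.
Steady-state CSTR mass balance: W = Q·C + k·V·C, so C = W/(Q + kV).
Q + kV = 2.73e+07 + 5.2·739000 = 3.114e+07 m³/yr.
C = 2730/3.114e+07 = 8.767e-05 kg/m³ = 0.08767 mg/L.

0.0877 mg/L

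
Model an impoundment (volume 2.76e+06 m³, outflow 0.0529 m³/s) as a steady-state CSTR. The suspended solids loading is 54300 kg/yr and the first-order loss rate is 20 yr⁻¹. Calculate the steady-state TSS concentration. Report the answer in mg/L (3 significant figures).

0.955 mg/L

Outflow Q = 0.0529 m³/s × 3.156e+07 s/yr = 1.669e+06 m³/yr.
Steady-state CSTR mass balance: W = Q·C + k·V·C, so C = W/(Q + kV).
Q + kV = 1.669e+06 + 20·2.76e+06 = 5.687e+07 m³/yr.
C = 54300/5.687e+07 = 0.0009548 kg/m³ = 0.9548 mg/L.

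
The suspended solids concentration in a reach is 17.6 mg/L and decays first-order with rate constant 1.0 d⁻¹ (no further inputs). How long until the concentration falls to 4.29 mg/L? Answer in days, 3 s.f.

1.41 d

t = ln(C₀/C)/k = ln(17.6/4.29)/1.0 = 1.412/1.0 = 1.412 d.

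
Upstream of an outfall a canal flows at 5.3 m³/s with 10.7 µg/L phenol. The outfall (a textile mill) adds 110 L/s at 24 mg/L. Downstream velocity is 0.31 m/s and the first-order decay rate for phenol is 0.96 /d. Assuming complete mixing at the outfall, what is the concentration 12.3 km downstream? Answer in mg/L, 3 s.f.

0.321 mg/L

110 L/s = 0.11 m³/s.
10.7 µg/L = 0.0107 mg/L.
After complete mixing, C₀ = (0.11·24 + 5.3·0.0107) / 5.41 = 0.4985 mg/L.
Travel time t = 1.23e+04 m / 0.31 m/s = 3.968e+04 s = 0.4592 d.
C = 0.4985·exp(−0.96·0.4592) = 0.4985·0.6435 = 0.3208 mg/L.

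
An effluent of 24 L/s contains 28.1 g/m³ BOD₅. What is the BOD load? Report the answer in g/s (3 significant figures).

24 L/s = 0.024 m³/s.
Mass flux = Q·C = 0.024 m³/s × 28.1 g/m³ = 0.6744 g/s.

0.674 g/s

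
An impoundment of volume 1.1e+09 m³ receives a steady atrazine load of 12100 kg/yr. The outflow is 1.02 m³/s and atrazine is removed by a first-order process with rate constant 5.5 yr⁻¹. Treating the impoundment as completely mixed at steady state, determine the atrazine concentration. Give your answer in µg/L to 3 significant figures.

Outflow Q = 1.02 m³/s × 3.156e+07 s/yr = 3.219e+07 m³/yr.
Steady-state CSTR mass balance: W = Q·C + k·V·C, so C = W/(Q + kV).
Q + kV = 3.219e+07 + 5.5·1.1e+09 = 6.082e+09 m³/yr.
C = 12100/6.082e+09 = 1.989e-06 kg/m³ = 0.001989 mg/L = 1.989 µg/L.

1.99 µg/L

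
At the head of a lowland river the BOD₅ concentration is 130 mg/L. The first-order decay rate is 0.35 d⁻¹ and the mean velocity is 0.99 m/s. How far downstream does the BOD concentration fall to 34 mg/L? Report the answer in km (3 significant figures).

From C = C₀·e^(−kt), t = ln(C₀/C)/k = ln(130/34)/0.35 = 1.341/0.35 = 3.832 d.
Distance = v·t = 0.99 m/s × 3.311e+05 s = 3.278e+05 m = 327.8 km.

328 km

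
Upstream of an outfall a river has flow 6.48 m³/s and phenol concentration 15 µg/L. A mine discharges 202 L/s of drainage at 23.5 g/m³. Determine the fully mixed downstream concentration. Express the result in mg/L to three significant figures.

0.725 mg/L

202 L/s = 0.202 m³/s.
15 µg/L = 0.015 mg/L.
Flow-weighted mixing gives C = (0.202·23.5 + 6.48·0.015) / (0.202 + 6.48) = 4.844/6.682 = 0.725 mg/L.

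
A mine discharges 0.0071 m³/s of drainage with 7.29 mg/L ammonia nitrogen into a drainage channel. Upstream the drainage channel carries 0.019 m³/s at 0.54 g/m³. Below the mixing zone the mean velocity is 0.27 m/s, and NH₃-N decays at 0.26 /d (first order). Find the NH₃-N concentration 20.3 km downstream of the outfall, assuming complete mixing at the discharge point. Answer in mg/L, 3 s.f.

1.90 mg/L

After complete mixing, C₀ = (0.0071·7.29 + 0.019·0.54) / 0.0261 = 2.376 mg/L.
Travel time t = 2.03e+04 m / 0.27 m/s = 7.519e+04 s = 0.8702 d.
C = 2.376·exp(−0.26·0.8702) = 2.376·0.7975 = 1.895 mg/L.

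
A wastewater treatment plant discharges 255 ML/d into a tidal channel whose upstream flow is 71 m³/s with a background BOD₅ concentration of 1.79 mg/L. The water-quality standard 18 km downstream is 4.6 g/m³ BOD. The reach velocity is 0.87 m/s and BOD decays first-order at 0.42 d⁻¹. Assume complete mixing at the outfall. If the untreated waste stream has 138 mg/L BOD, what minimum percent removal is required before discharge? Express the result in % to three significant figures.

255 ML/d = 2.951 m³/s.
Travel time to the compliance point: t = 1.8e+04/0.87 = 2.069e+04 s = 0.2395 d; decay factor exp(−0.42·0.2395) = 0.9043.
So the concentration just after mixing may be at most 4.6/0.9043 = 5.087 mg/L.
Mass balance: 5.087·73.95 = 2.951·Cₑ + 71·1.79.
Cₑ = (376.2 − 127.1) / 2.951 = 84.39 mg/L.
Required removal = 1 − 84.39/138 = 38.85 %.

38.8 %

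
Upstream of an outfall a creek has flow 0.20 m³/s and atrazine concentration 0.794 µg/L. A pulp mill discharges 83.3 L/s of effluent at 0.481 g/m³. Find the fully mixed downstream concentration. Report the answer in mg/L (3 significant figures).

0.142 mg/L

83.3 L/s = 0.0833 m³/s.
0.794 µg/L = 0.000794 mg/L.
Conservation of mass across the mixing zone: C = (0.0833·0.481 + 0.2·0.000794) / (0.0833 + 0.2) = 0.04023/0.2833 = 0.142 mg/L.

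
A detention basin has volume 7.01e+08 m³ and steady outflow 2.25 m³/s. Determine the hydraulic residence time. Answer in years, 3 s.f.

9.87 yr

Q = 2.25 m³/s × 3.156e+07 s/yr = 7.1e+07 m³/yr.
Hydraulic residence time τ = V/Q = 7.01e+08/7.1e+07 = 9.873 yr.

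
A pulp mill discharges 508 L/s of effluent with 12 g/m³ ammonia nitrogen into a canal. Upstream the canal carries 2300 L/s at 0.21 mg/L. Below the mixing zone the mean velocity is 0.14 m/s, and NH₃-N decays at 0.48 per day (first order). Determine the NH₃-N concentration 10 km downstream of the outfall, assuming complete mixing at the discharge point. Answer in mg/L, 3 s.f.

508 L/s = 0.508 m³/s.
2300 L/s = 2.3 m³/s.
After complete mixing, C₀ = (0.508·12 + 2.3·0.21) / 2.808 = 2.343 mg/L.
Travel time t = 1e+04 m / 0.14 m/s = 7.143e+04 s = 0.8267 d.
C = 2.343·exp(−0.48·0.8267) = 2.343·0.6725 = 1.576 mg/L.

1.58 mg/L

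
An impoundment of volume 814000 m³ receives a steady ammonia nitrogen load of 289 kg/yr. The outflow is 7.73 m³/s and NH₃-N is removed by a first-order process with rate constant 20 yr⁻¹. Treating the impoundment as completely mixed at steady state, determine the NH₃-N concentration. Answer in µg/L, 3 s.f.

Outflow Q = 7.73 m³/s × 3.156e+07 s/yr = 2.439e+08 m³/yr.
Steady-state CSTR mass balance: W = Q·C + k·V·C, so C = W/(Q + kV).
Q + kV = 2.439e+08 + 20·814000 = 2.602e+08 m³/yr.
C = 289/2.602e+08 = 1.111e-06 kg/m³ = 0.001111 mg/L = 1.111 µg/L.

1.11 µg/L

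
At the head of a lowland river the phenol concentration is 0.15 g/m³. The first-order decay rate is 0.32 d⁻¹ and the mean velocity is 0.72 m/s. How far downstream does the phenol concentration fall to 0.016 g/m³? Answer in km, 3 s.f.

435 km

From C = C₀·e^(−kt), t = ln(C₀/C)/k = ln(0.15/0.016)/0.32 = 2.238/0.32 = 6.994 d.
Distance = v·t = 0.72 m/s × 6.043e+05 s = 4.351e+05 m = 435.1 km.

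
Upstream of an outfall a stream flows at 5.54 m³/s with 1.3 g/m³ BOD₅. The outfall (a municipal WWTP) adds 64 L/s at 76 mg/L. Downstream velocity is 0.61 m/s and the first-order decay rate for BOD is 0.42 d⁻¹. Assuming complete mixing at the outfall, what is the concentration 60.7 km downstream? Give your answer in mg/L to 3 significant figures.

64 L/s = 0.064 m³/s.
After complete mixing, C₀ = (0.064·76 + 5.54·1.3) / 5.604 = 2.153 mg/L.
Travel time t = 6.07e+04 m / 0.61 m/s = 9.951e+04 s = 1.152 d.
C = 2.153·exp(−0.42·1.152) = 2.153·0.6165 = 1.327 mg/L.

1.33 mg/L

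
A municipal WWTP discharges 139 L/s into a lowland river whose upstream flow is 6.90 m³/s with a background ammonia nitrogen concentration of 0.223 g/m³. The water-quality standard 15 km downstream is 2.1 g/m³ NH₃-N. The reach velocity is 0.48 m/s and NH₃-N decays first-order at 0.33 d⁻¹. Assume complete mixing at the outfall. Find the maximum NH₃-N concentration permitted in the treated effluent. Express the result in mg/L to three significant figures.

139 L/s = 0.139 m³/s.
Travel time to the compliance point: t = 1.5e+04/0.48 = 3.125e+04 s = 0.3617 d; decay factor exp(−0.33·0.3617) = 0.8875.
So the concentration just after mixing may be at most 2.1/0.8875 = 2.366 mg/L.
Mass balance: 2.366·7.039 = 0.139·Cₑ + 6.9·0.223.
Cₑ = (16.66 − 1.539) / 0.139 = 108.8 mg/L.

109 mg/L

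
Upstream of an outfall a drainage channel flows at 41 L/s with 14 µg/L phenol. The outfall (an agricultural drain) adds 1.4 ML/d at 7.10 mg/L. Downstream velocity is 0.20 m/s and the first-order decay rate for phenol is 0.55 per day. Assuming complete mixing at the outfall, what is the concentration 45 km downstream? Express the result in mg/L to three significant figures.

1.4 ML/d = 0.0162 m³/s.
41 L/s = 0.041 m³/s.
14 µg/L = 0.014 mg/L.
After complete mixing, C₀ = (0.0162·7.1 + 0.041·0.014) / 0.0572 = 2.021 mg/L.
Travel time t = 4.5e+04 m / 0.20 m/s = 2.25e+05 s = 2.604 d.
C = 2.021·exp(−0.55·2.604) = 2.021·0.2388 = 0.4826 mg/L.

0.483 mg/L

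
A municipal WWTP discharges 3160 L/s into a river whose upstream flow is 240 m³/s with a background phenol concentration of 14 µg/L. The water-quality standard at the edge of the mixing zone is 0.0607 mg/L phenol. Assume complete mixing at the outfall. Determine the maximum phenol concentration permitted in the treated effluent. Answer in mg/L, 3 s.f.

3160 L/s = 3.16 m³/s.
14 µg/L = 0.014 mg/L.
Mass balance: 0.0607·243.2 = 3.16·Cₑ + 240·0.014.
Cₑ = (14.76 − 3.36) / 3.16 = 3.608 mg/L.

3.61 mg/L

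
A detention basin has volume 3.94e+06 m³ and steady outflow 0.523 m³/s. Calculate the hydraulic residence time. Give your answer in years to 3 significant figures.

Q = 0.523 m³/s × 3.156e+07 s/yr = 1.65e+07 m³/yr.
Hydraulic residence time τ = V/Q = 3.94e+06/1.65e+07 = 0.2387 yr.

0.239 yr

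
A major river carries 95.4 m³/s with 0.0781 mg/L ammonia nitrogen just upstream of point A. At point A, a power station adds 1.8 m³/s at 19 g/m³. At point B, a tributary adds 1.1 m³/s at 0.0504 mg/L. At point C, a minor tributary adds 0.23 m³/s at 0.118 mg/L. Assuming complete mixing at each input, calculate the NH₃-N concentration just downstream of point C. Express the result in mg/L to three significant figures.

After input A: C = (95.4·0.0781 + 1.8·19) / 97.2 = 0.4285 mg/L.
After input B: C = (97.2·0.4285 + 1.1·0.0504) / 98.3 = 0.4243 mg/L.
After input C: C = (98.3·0.4243 + 0.23·0.118) / 98.53 = 0.4236 mg/L.

0.424 mg/L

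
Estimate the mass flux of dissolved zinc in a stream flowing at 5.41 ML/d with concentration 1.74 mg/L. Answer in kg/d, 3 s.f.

9.41 kg/d

5.41 ML/d = 0.06262 m³/s.
Mass flux = Q·C = 0.06262 m³/s × 1.74 g/m³ = 0.109 g/s.
= 0.109 g/s × 86.4 = 9.413 kg/d.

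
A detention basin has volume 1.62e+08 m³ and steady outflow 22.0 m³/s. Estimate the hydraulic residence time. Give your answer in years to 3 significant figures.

0.233 yr

Q = 22.0 m³/s × 3.156e+07 s/yr = 6.943e+08 m³/yr.
Hydraulic residence time τ = V/Q = 1.62e+08/6.943e+08 = 0.2333 yr.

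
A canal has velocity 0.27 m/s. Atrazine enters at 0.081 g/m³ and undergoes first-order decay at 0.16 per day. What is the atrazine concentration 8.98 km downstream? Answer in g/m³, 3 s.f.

Travel time t = 8.98 km / 0.27 m/s = 8980/0.27 = 3.326e+04 s = 0.3849 d.
First-order decay: C = 0.081·exp(−0.16·0.3849) = 0.081·0.9403 = 0.07616 g/m³.

0.0762 g/m³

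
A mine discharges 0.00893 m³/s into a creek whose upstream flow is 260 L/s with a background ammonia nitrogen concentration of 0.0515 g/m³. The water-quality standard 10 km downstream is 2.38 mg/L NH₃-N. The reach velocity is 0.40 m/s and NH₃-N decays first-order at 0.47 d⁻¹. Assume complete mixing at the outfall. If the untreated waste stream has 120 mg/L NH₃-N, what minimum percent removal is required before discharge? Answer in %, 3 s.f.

260 L/s = 0.26 m³/s.
Travel time to the compliance point: t = 1e+04/0.40 = 2.5e+04 s = 0.2894 d; decay factor exp(−0.47·0.2894) = 0.8728.
So the concentration just after mixing may be at most 2.38/0.8728 = 2.727 mg/L.
Mass balance: 2.727·0.2689 = 0.00893·Cₑ + 0.26·0.0515.
Cₑ = (0.7333 − 0.01339) / 0.00893 = 80.62 mg/L.
Required removal = 1 − 80.62/120 = 32.82 %.

32.8 %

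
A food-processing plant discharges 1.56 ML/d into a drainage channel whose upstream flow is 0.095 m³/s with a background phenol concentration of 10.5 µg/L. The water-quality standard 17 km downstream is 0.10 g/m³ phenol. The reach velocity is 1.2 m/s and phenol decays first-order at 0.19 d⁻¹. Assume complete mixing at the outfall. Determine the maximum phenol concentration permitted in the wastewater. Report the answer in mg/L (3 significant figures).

0.591 mg/L

1.56 ML/d = 0.01806 m³/s.
10.5 µg/L = 0.0105 mg/L.
Travel time to the compliance point: t = 1.7e+04/1.2 = 1.417e+04 s = 0.164 d; decay factor exp(−0.19·0.164) = 0.9693.
So the concentration just after mixing may be at most 0.1/0.9693 = 0.1032 mg/L.
Mass balance: 0.1032·0.1131 = 0.01806·Cₑ + 0.095·0.0105.
Cₑ = (0.01166 − 0.0009975) / 0.01806 = 0.5907 mg/L.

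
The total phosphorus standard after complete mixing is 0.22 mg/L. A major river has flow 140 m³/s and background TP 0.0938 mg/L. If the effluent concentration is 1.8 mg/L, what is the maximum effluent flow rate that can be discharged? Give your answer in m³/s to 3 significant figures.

Mass balance at complete mixing: C_std·(Q_w + Q_r) = Q_w·C_e + Q_r·C_b.
Rearranging, Q_w = Q_r·(C_std − C_b)/(C_e − C_std) = 140·(0.22 − 0.0938) / (1.8 − 0.22) = 11.18 m³/s.

11.2 m³/s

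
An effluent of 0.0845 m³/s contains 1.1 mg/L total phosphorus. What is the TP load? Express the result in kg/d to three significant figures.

8.03 kg/d

Mass flux = Q·C = 0.0845 m³/s × 1.1 g/m³ = 0.09295 g/s.
= 0.09295 g/s × 86.4 = 8.031 kg/d.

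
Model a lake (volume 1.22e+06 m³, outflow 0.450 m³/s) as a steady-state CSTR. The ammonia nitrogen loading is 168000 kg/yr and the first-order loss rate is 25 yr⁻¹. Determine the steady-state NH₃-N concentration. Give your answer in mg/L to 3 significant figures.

Outflow Q = 0.450 m³/s × 3.156e+07 s/yr = 1.42e+07 m³/yr.
Steady-state CSTR mass balance: W = Q·C + k·V·C, so C = W/(Q + kV).
Q + kV = 1.42e+07 + 25·1.22e+06 = 4.47e+07 m³/yr.
C = 168000/4.47e+07 = 0.003758 kg/m³ = 3.758 mg/L.

3.76 mg/L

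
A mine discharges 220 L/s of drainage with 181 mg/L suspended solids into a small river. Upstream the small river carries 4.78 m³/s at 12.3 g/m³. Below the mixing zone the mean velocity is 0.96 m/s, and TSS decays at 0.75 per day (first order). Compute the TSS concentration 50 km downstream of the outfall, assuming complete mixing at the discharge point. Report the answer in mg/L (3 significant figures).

220 L/s = 0.22 m³/s.
After complete mixing, C₀ = (0.22·181 + 4.78·12.3) / 5 = 19.72 mg/L.
Travel time t = 5e+04 m / 0.96 m/s = 5.208e+04 s = 0.6028 d.
C = 19.72·exp(−0.75·0.6028) = 19.72·0.6363 = 12.55 mg/L.

12.5 mg/L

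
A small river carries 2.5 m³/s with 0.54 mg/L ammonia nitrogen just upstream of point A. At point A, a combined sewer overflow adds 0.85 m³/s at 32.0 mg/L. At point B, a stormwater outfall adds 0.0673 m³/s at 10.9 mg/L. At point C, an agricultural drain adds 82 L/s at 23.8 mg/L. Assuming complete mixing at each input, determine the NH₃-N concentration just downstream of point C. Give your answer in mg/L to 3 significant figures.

After input A: C = (2.5·0.54 + 0.85·32) / 3.35 = 8.522 mg/L.
After input B: C = (3.35·8.522 + 0.0673·10.9) / 3.417 = 8.569 mg/L.
82 L/s = 0.082 m³/s.
After input C: C = (3.417·8.569 + 0.082·23.8) / 3.499 = 8.926 mg/L.

8.93 mg/L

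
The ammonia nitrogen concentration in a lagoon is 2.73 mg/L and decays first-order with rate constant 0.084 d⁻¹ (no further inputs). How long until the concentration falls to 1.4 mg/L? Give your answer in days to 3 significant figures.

7.95 d

t = ln(C₀/C)/k = ln(2.73/1.4)/0.084 = 0.6678/0.084 = 7.95 d.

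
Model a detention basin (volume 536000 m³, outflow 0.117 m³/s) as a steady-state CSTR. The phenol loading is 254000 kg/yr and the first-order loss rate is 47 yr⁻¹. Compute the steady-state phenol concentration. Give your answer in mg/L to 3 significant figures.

8.79 mg/L

Outflow Q = 0.117 m³/s × 3.156e+07 s/yr = 3.692e+06 m³/yr.
Steady-state CSTR mass balance: W = Q·C + k·V·C, so C = W/(Q + kV).
Q + kV = 3.692e+06 + 47·536000 = 2.888e+07 m³/yr.
C = 254000/2.888e+07 = 0.008794 kg/m³ = 8.794 mg/L.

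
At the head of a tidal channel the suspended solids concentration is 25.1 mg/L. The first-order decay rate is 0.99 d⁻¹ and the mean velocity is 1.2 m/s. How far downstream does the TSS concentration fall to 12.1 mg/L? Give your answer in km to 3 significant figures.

From C = C₀·e^(−kt), t = ln(C₀/C)/k = ln(25.1/12.1)/0.99 = 0.7297/0.99 = 0.737 d.
Distance = v·t = 1.2 m/s × 6.368e+04 s = 7.642e+04 m = 76.42 km.

76.4 km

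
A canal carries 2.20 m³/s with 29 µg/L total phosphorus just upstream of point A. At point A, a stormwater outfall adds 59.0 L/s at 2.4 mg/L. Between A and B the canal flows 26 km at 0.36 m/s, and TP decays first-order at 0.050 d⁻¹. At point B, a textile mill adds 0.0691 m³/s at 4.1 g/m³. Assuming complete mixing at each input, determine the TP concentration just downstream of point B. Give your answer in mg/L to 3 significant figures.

29 µg/L = 0.029 mg/L.
59.0 L/s = 0.059 m³/s.
After input A: C = (2.2·0.029 + 0.059·2.4) / 2.259 = 0.09093 mg/L.
Over the 26 km reach to input B (t = 7.222e+04 s = 0.8359 d), decay gives C = 0.09093·exp(−0.050·0.8359) = 0.0872 mg/L.
After input B: C = (2.259·0.0872 + 0.0691·4.1) / 2.328 = 0.2063 mg/L.

0.206 mg/L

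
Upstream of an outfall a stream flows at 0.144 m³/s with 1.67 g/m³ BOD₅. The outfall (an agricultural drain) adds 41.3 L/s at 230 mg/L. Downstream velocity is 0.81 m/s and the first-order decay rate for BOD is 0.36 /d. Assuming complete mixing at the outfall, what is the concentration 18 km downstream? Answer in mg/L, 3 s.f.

41.3 L/s = 0.0413 m³/s.
After complete mixing, C₀ = (0.0413·230 + 0.144·1.67) / 0.1853 = 52.56 mg/L.
Travel time t = 1.8e+04 m / 0.81 m/s = 2.222e+04 s = 0.2572 d.
C = 52.56·exp(−0.36·0.2572) = 52.56·0.9116 = 47.91 mg/L.

47.9 mg/L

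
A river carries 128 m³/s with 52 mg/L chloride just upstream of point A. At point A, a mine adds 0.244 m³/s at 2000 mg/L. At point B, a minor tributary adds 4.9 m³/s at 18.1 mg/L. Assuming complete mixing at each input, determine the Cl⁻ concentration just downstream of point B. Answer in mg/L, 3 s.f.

After input A: C = (128·52 + 0.244·2000) / 128.2 = 55.71 mg/L.
After input B: C = (128.2·55.71 + 4.9·18.1) / 133.1 = 54.32 mg/L.

54.3 mg/L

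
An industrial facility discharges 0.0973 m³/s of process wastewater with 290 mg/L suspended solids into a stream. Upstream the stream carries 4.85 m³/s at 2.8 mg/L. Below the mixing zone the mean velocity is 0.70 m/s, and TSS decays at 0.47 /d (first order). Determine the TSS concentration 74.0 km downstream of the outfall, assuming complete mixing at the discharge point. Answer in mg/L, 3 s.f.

4.75 mg/L

After complete mixing, C₀ = (0.0973·290 + 4.85·2.8) / 4.947 = 8.448 mg/L.
Travel time t = 7.4e+04 m / 0.70 m/s = 1.057e+05 s = 1.224 d.
C = 8.448·exp(−0.47·1.224) = 8.448·0.5627 = 4.754 mg/L.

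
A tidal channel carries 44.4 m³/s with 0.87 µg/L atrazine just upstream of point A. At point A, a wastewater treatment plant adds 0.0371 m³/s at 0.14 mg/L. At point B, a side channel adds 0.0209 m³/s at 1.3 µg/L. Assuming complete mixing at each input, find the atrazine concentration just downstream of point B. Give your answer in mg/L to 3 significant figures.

0.87 µg/L = 0.00087 mg/L.
After input A: C = (44.4·0.00087 + 0.0371·0.14) / 44.44 = 0.0009862 mg/L.
1.3 µg/L = 0.0013 mg/L.
After input B: C = (44.44·0.0009862 + 0.0209·0.0013) / 44.46 = 0.0009863 mg/L.

0.000986 mg/L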